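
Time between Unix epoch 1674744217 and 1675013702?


269485 seconds (74.9 hours / 3.12 days)

Difference = 1675013702 - 1674744217 = 269485 seconds
In hours: 269485 / 3600 ≈ 74.9
In days: 269485 / 86400 ≈ 3.12


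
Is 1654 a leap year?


No

Rules: divisible by 4 AND (not by 100 OR by 400)
1654 ÷ 4 = 413 remainder 2 → not divisible by 4
Not divisible by 4 → not a leap year


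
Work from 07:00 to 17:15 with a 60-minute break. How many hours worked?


9h 15m (555 minutes)

Total time = (17×60+15) - (7×60+0)
= 1035 - 420 = 615 min
Minus break: 615 - 60 = 555 min
= 9h 15m


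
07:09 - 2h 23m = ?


Start: 429 minutes from midnight
Subtract: 143 minutes
Remaining: 429 - 143 = 286
Hours: 4, Minutes: 46

04:46


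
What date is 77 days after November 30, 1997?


February 15, 1998

Start: November 30, 1997
Add 77 days
November 30 → December 1: 30 - 30 + 1 = 1 days (77 - 1 = 76 left)
December 1 → January 1: 31 - 1 + 1 = 31 days (76 - 31 = 45 left)
January 1 → February 1: 31 - 1 + 1 = 31 days (45 - 31 = 14 left)
February 1 + 14 = February 15, 1998


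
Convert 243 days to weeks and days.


34 weeks 5 days

Weeks: 243 ÷ 7 = 34 remainder 5


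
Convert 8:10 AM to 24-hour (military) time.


08:10

Input: 8:10 AM
AM hour stays: 8


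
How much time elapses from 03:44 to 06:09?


2h 25m

End time in minutes: 6×60 + 9 = 369
Start time in minutes: 3×60 + 44 = 224
Difference = 369 - 224 = 145 minutes
= 2 hours 25 minutes


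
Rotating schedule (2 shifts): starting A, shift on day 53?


Shifts: A, B
Start: A (index 0)
Day 53: (0 + 53 - 1) mod 2
= 52 mod 2
= 0
Index 0 → shift A

Shift A


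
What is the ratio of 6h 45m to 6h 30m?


Duration 1: 405 minutes
Duration 2: 390 minutes
Ratio = 405:390
GCD = 15
Simplified = 27:26
As a decimal: 27/26 ≈ 1.04

27:26 (1.04)


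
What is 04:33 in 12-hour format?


4:33 AM

Hour: 4
4 < 12 → AM


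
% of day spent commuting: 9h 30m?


Time: 570 minutes
Day: 1440 minutes
Percentage = (570/1440) × 100 ≈ 39.6%

39.6%


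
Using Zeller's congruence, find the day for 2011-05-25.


Zeller's congruence:
q=25, m=5, k=11, j=20
h = (25 + ⌊13×6/5⌋ + 11 + ⌊11/4⌋ + ⌊20/4⌋ - 2×20) mod 7
= (25 + 15 + 11 + 2 + 5 - 40) mod 7
= 18 mod 7 = 4
h=4 → Wednesday

Wednesday


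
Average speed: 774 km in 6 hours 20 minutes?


Distance: 774 km
Time: 6h 20m = 380 min = 380/60 = 19/3 hours
Speed = 774 ÷ (19/3) = 774 × 3 / 19 = 2322/19 ≈ 122.2 km/h

122.2 km/h


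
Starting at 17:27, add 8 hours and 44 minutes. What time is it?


Start: 1047 minutes from midnight
Add: 524 minutes
Total: 1571 minutes
Hours: 1571 ÷ 60 = 26 remainder 11
26 ≥ 24 → 26 - 24 = 2 (next day)

02:11 (next day)


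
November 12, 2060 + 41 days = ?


December 23, 2060

Start: November 12, 2060
Add 41 days
November 12 → December 1: 30 - 12 + 1 = 19 days (41 - 19 = 22 left)
December 1 + 22 = December 23, 2060


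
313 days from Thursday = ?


Tuesday

Start: Thursday (index 3)
(3 + 313) mod 7
= 316 mod 7
= 1
Index 1 → Tuesday


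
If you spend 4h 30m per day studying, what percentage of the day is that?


18.8%

Time: 270 minutes
Day: 1440 minutes
Percentage = (270/1440) × 100 ≈ 18.8%


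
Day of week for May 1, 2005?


Sunday

Zeller's congruence:
q=1, m=5, k=5, j=20
h = (1 + ⌊13×6/5⌋ + 5 + ⌊5/4⌋ + ⌊20/4⌋ - 2×20) mod 7
= (1 + 15 + 5 + 1 + 5 - 40) mod 7
= -13 mod 7 = 1
h=1 → Sunday


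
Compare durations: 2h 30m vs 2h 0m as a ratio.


Duration 1: 150 minutes
Duration 2: 120 minutes
Ratio = 150:120
GCD = 30
Simplified = 5:4
As a decimal: 5/4 = 1.25

5:4 (1.25)


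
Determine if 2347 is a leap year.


No

Rules: divisible by 4 AND (not by 100 OR by 400)
2347 ÷ 4 = 586 remainder 3 → not divisible by 4
Not divisible by 4 → not a leap year


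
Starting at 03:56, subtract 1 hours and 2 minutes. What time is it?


Start: 236 minutes from midnight
Subtract: 62 minutes
Remaining: 236 - 62 = 174
Hours: 2, Minutes: 54

02:54


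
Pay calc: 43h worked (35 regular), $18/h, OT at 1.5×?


$846.00

Regular: 35h × $18 = $630.00
Overtime: 43 - 35 = 8h
OT pay: 8h × $18 × 1.5 = $216.00
Total = $630.00 + $216.00 = $846.00


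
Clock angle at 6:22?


59.0°

Hour hand = 6×30 + 22×0.5 = 191.0°
Minute hand = 22×6 = 132°
Difference = |191.0 - 132| = 59.0°


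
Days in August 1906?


Month: August (month 8)
August has 31 days

31 days


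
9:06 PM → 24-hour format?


Input: 9:06 PM
PM: 9 + 12 = 21

21:06


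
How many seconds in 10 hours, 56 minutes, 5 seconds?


Hours: 10 × 3600 = 36000
Minutes: 56 × 60 = 3360
Seconds: 5
Total = 36000 + 3360 + 5 = 39365

39365 seconds


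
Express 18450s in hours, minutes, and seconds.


5h 7m 30s

Hours: 18450 ÷ 3600 = 5 remainder 450
Minutes: 450 ÷ 60 = 7 remainder 30
Seconds: 30


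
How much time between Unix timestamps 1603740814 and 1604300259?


Difference = 1604300259 - 1603740814 = 559445 seconds
In hours: 559445 / 3600 ≈ 155.4
In days: 559445 / 86400 ≈ 6.48

559445 seconds (155.4 hours / 6.48 days)


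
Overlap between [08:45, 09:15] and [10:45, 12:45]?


Meeting A: 525-555 (in minutes from midnight)
Meeting B: 645-765
Overlap start = max(525, 645) = 645
Overlap end = min(555, 765) = 555
Overlap = max(0, 555 - 645) = 0 min

0 minutes


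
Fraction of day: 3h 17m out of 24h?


0.1368 (13.68%)

Total minutes: 3×60 + 17 = 197
Day = 24×60 = 1440 minutes
Fraction = 197/1440 ≈ 0.1368
As a percentage: 197/1440 × 100 ≈ 13.68%


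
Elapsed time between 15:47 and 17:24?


End time in minutes: 17×60 + 24 = 1044
Start time in minutes: 15×60 + 47 = 947
Difference = 1044 - 947 = 97 minutes
= 1 hours 37 minutes

1h 37m


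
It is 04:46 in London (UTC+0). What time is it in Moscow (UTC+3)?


07:46

Time difference = UTC+3 - UTC+0 = +3 hours
New hour = (4 + 3) mod 24
= 7 mod 24 = 7
Minutes unchanged → 07:46


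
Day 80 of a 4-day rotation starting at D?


Shifts: A, B, C, D
Start: D (index 3)
Day 80: (3 + 80 - 1) mod 4
= 82 mod 4
= 2
Index 2 → shift C

Shift C


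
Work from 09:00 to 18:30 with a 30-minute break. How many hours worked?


Total time = (18×60+30) - (9×60+0)
= 1110 - 540 = 570 min
Minus break: 570 - 30 = 540 min
= 9h 0m

9h 0m (540 minutes)


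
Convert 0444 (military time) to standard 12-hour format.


4:44 AM

Hour: 4
4 < 12 → AM


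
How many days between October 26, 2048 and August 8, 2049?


286 days

From October 26, 2048 to August 8, 2049
Rest of October 2048: 31 - 26 = 5
Full months: November 30, December 31, January 31, February 2049 28, March 31, April 30, May 31, June 30, July 31
Days into August 2049: 8
Total = 5 + 30 + 31 + 31 + 28 + 31 + 30 + 31 + 30 + 31 + 8 = 286 days


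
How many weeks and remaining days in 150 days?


Weeks: 150 ÷ 7 = 21 remainder 3

21 weeks 3 days


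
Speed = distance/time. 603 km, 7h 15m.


Distance: 603 km
Time: 7h 15m = 435 min = 435/60 = 29/4 hours
Speed = 603 ÷ (29/4) = 603 × 4 / 29 = 2412/29 ≈ 83.2 km/h

83.2 km/h


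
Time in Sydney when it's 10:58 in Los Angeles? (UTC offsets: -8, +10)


04:58 (next day)

Time difference = UTC+10 - UTC-8 = +18 hours
New hour = (10 + 18) mod 24
= 28 mod 24 = 4
Minutes unchanged → 04:58; 28 ≥ 24 → next day


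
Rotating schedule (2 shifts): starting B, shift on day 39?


Shift B

Shifts: A, B
Start: B (index 1)
Day 39: (1 + 39 - 1) mod 2
= 39 mod 2
= 1
Index 1 → shift B


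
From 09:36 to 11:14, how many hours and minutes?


1h 38m

End time in minutes: 11×60 + 14 = 674
Start time in minutes: 9×60 + 36 = 576
Difference = 674 - 576 = 98 minutes
= 1 hours 38 minutes


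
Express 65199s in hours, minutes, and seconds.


Hours: 65199 ÷ 3600 = 18 remainder 399
Minutes: 399 ÷ 60 = 6 remainder 39
Seconds: 39

18h 6m 39s


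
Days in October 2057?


Month: October (month 10)
October has 31 days

31 days


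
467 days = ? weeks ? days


Weeks: 467 ÷ 7 = 66 remainder 5

66 weeks 5 days


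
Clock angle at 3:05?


Hour hand = 3×30 + 5×0.5 = 92.5°
Minute hand = 5×6 = 30°
Difference = |92.5 - 30| = 62.5°

62.5°


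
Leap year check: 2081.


No

Rules: divisible by 4 AND (not by 100 OR by 400)
2081 ÷ 4 = 520 remainder 1 → not divisible by 4
Not divisible by 4 → not a leap year


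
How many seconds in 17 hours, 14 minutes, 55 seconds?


Hours: 17 × 3600 = 61200
Minutes: 14 × 60 = 840
Seconds: 55
Total = 61200 + 840 + 55 = 62095

62095 seconds


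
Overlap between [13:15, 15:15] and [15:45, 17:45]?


Meeting A: 795-915 (in minutes from midnight)
Meeting B: 945-1065
Overlap start = max(795, 945) = 945
Overlap end = min(915, 1065) = 915
Overlap = max(0, 915 - 945) = 0 min

0 minutes


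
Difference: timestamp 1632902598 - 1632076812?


Difference = 1632902598 - 1632076812 = 825786 seconds
In hours: 825786 / 3600 ≈ 229.4
In days: 825786 / 86400 ≈ 9.56

825786 seconds (229.4 hours / 9.56 days)


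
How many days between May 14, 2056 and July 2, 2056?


From May 14, 2056 to July 2, 2056
Rest of May 2056: 31 - 14 = 17
Full months: June 30
Days into July 2056: 2
Total = 17 + 30 + 2 = 49 days

49 days


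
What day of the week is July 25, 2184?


Zeller's congruence:
q=25, m=7, k=84, j=21
h = (25 + ⌊13×8/5⌋ + 84 + ⌊84/4⌋ + ⌊21/4⌋ - 2×21) mod 7
= (25 + 20 + 84 + 21 + 5 - 42) mod 7
= 113 mod 7 = 1
h=1 → Sunday

Sunday


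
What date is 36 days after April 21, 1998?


May 27, 1998

Start: April 21, 1998
Add 36 days
April 21 → May 1: 30 - 21 + 1 = 10 days (36 - 10 = 26 left)
May 1 + 26 = May 27, 1998


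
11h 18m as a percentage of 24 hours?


0.4708 (47.08%)

Total minutes: 11×60 + 18 = 678
Day = 24×60 = 1440 minutes
Fraction = 678/1440 ≈ 0.4708
As a percentage: 678/1440 × 100 ≈ 47.08%


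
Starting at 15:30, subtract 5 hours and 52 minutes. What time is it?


09:38

Start: 930 minutes from midnight
Subtract: 352 minutes
Remaining: 930 - 352 = 578
Hours: 9, Minutes: 38


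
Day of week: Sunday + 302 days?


Monday

Start: Sunday (index 6)
(6 + 302) mod 7
= 308 mod 7
= 0
Index 0 → Monday


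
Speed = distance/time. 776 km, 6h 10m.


Distance: 776 km
Time: 6h 10m = 370 min = 370/60 = 37/6 hours
Speed = 776 ÷ (37/6) = 776 × 6 / 37 = 4656/37 ≈ 125.8 km/h

125.8 km/h


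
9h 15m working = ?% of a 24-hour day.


38.5%

Time: 555 minutes
Day: 1440 minutes
Percentage = (555/1440) × 100 ≈ 38.5%


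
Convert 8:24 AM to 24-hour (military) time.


08:24

Input: 8:24 AM
AM hour stays: 8


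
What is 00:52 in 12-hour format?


Hour: 0
0 → 12 AM (midnight)

12:52 AM


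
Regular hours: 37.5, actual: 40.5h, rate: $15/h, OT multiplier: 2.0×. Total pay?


$652.50

Regular: 37.5h × $15 = $562.50
Overtime: 40.5 - 37.5 = 3.0h
OT pay: 3.0h × $15 × 2.0 = $90.00
Total = $562.50 + $90.00 = $652.50


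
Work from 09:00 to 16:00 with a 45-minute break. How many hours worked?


Total time = (16×60+0) - (9×60+0)
= 960 - 540 = 420 min
Minus break: 420 - 45 = 375 min
= 6h 15m

6h 15m (375 minutes)


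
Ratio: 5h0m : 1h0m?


5:1 (5.00)

Duration 1: 300 minutes
Duration 2: 60 minutes
Ratio = 300:60
GCD = 60
Simplified = 5:1
As a decimal: 5/1 = 5.00


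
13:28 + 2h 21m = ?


Start: 808 minutes from midnight
Add: 141 minutes
Total: 949 minutes
Hours: 949 ÷ 60 = 15 remainder 49

15:49


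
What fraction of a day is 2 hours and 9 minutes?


Total minutes: 2×60 + 9 = 129
Day = 24×60 = 1440 minutes
Fraction = 129/1440 ≈ 0.0896
As a percentage: 129/1440 × 100 ≈ 8.96%

0.0896 (8.96%)


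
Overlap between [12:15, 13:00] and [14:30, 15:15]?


0 minutes

Meeting A: 735-780 (in minutes from midnight)
Meeting B: 870-915
Overlap start = max(735, 870) = 870
Overlap end = min(780, 915) = 780
Overlap = max(0, 780 - 870) = 0 min


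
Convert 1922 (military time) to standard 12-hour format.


7:22 PM

Hour: 19
19 - 12 = 7 → PM


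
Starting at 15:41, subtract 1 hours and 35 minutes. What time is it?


14:06

Start: 941 minutes from midnight
Subtract: 95 minutes
Remaining: 941 - 95 = 846
Hours: 14, Minutes: 6


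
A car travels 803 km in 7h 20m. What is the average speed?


109.5 km/h

Distance: 803 km
Time: 7h 20m = 440 min = 440/60 = 22/3 hours
Speed = 803 ÷ (22/3) = 803 × 3 / 22 = 2409/22 = 109.5 km/h


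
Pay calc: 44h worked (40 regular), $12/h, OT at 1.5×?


$552.00

Regular: 40h × $12 = $480.00
Overtime: 44 - 40 = 4h
OT pay: 4h × $12 × 1.5 = $72.00
Total = $480.00 + $72.00 = $552.00


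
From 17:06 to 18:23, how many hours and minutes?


End time in minutes: 18×60 + 23 = 1103
Start time in minutes: 17×60 + 6 = 1026
Difference = 1103 - 1026 = 77 minutes
= 1 hours 17 minutes

1h 17m


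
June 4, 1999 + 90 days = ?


September 2, 1999

Start: June 4, 1999
Add 90 days
June 4 → July 1: 30 - 4 + 1 = 27 days (90 - 27 = 63 left)
July 1 → August 1: 31 - 1 + 1 = 31 days (63 - 31 = 32 left)
August 1 → September 1: 31 - 1 + 1 = 31 days (32 - 31 = 1 left)
September 1 + 1 = September 2, 1999


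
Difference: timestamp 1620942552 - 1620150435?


792117 seconds (220.0 hours / 9.17 days)

Difference = 1620942552 - 1620150435 = 792117 seconds
In hours: 792117 / 3600 ≈ 220.0
In days: 792117 / 86400 ≈ 9.17


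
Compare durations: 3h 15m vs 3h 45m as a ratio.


13:15 (0.87)

Duration 1: 195 minutes
Duration 2: 225 minutes
Ratio = 195:225
GCD = 15
Simplified = 13:15
As a decimal: 13/15 ≈ 0.87


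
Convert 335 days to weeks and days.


47 weeks 6 days

Weeks: 335 ÷ 7 = 47 remainder 6


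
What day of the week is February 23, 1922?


Thursday

Zeller's congruence:
q=23, m=14, k=21, j=19
h = (23 + ⌊13×15/5⌋ + 21 + ⌊21/4⌋ + ⌊19/4⌋ - 2×19) mod 7
= (23 + 39 + 21 + 5 + 4 - 38) mod 7
= 54 mod 7 = 5
h=5 → Thursday


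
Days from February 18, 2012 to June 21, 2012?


124 days

From February 18, 2012 to June 21, 2012
Rest of February 2012: 29 - 18 = 11
Full months: March 31, April 30, May 31
Days into June 2012: 21
Total = 11 + 31 + 30 + 31 + 21 = 124 days


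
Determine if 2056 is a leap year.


Yes

Rules: divisible by 4 AND (not by 100 OR by 400)
2056 ÷ 4 = 514 exactly → divisible by 4
2056 ÷ 100 = 20 remainder 56 → not divisible by 100
Divisible by 4 but not by 100 → leap year


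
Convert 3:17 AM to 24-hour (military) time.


Input: 3:17 AM
AM hour stays: 3

03:17


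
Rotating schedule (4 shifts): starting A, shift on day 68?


Shift D

Shifts: A, B, C, D
Start: A (index 0)
Day 68: (0 + 68 - 1) mod 4
= 67 mod 4
= 3
Index 3 → shift D


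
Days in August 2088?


Month: August (month 8)
August has 31 days

31 days


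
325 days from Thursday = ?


Start: Thursday (index 3)
(3 + 325) mod 7
= 328 mod 7
= 6
Index 6 → Sunday

Sunday


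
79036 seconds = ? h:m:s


Hours: 79036 ÷ 3600 = 21 remainder 3436
Minutes: 3436 ÷ 60 = 57 remainder 16
Seconds: 16

21h 57m 16s


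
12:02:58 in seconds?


43378 seconds

Hours: 12 × 3600 = 43200
Minutes: 2 × 60 = 120
Seconds: 58
Total = 43200 + 120 + 58 = 43378


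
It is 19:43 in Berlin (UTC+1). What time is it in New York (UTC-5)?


Time difference = UTC-5 - UTC+1 = -6 hours
New hour = (19 -6) mod 24
= 13 mod 24 = 13
Minutes unchanged → 13:43

13:43


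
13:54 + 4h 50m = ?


18:44

Start: 834 minutes from midnight
Add: 290 minutes
Total: 1124 minutes
Hours: 1124 ÷ 60 = 18 remainder 44


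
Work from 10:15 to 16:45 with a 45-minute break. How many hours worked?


Total time = (16×60+45) - (10×60+15)
= 1005 - 615 = 390 min
Minus break: 390 - 45 = 345 min
= 5h 45m

5h 45m (345 minutes)


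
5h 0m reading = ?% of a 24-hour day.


20.8%

Time: 300 minutes
Day: 1440 minutes
Percentage = (300/1440) × 100 ≈ 20.8%


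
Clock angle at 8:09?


169.5°

Hour hand = 8×30 + 9×0.5 = 244.5°
Minute hand = 9×6 = 54°
Difference = |244.5 - 54| = 190.5°
Since > 180°: 360 - 190.5 = 169.5°


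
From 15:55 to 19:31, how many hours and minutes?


3h 36m

End time in minutes: 19×60 + 31 = 1171
Start time in minutes: 15×60 + 55 = 955
Difference = 1171 - 955 = 216 minutes
= 3 hours 36 minutes


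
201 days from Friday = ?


Wednesday

Start: Friday (index 4)
(4 + 201) mod 7
= 205 mod 7
= 2
Index 2 → Wednesday


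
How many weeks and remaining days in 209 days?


Weeks: 209 ÷ 7 = 29 remainder 6

29 weeks 6 days


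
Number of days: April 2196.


30 days

Month: April (month 4)
April has 30 days


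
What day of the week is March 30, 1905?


Thursday

Zeller's congruence:
q=30, m=3, k=5, j=19
h = (30 + ⌊13×4/5⌋ + 5 + ⌊5/4⌋ + ⌊19/4⌋ - 2×19) mod 7
= (30 + 10 + 5 + 1 + 4 - 38) mod 7
= 12 mod 7 = 5
h=5 → Thursday


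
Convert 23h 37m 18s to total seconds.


Hours: 23 × 3600 = 82800
Minutes: 37 × 60 = 2220
Seconds: 18
Total = 82800 + 2220 + 18 = 85038

85038 seconds


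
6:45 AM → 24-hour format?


06:45

Input: 6:45 AM
AM hour stays: 6


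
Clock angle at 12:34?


173.0°

Hour hand (12 ≡ 0 on the dial): 0×30 + 34×0.5 = 17.0°
Minute hand = 34×6 = 204°
Difference = |17.0 - 204| = 187.0°
Since > 180°: 360 - 187.0 = 173.0°


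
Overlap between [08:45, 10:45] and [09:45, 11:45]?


Meeting A: 525-645 (in minutes from midnight)
Meeting B: 585-705
Overlap start = max(525, 585) = 585
Overlap end = min(645, 705) = 645
Overlap = max(0, 645 - 585) = 60 min

60 minutes


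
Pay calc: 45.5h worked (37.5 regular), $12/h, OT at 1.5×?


$594.00

Regular: 37.5h × $12 = $450.00
Overtime: 45.5 - 37.5 = 8.0h
OT pay: 8.0h × $12 × 1.5 = $144.00
Total = $450.00 + $144.00 = $594.00


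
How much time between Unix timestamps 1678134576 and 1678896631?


Difference = 1678896631 - 1678134576 = 762055 seconds
In hours: 762055 / 3600 ≈ 211.7
In days: 762055 / 86400 ≈ 8.82

762055 seconds (211.7 hours / 8.82 days)


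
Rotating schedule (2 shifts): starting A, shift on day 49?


Shifts: A, B
Start: A (index 0)
Day 49: (0 + 49 - 1) mod 2
= 48 mod 2
= 0
Index 0 → shift A

Shift A


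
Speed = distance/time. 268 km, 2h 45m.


97.5 km/h

Distance: 268 km
Time: 2h 45m = 165 min = 165/60 = 11/4 hours
Speed = 268 ÷ (11/4) = 268 × 4 / 11 = 1072/11 ≈ 97.5 km/h


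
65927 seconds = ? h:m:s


Hours: 65927 ÷ 3600 = 18 remainder 1127
Minutes: 1127 ÷ 60 = 18 remainder 47
Seconds: 47

18h 18m 47s


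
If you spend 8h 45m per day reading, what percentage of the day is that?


Time: 525 minutes
Day: 1440 minutes
Percentage = (525/1440) × 100 ≈ 36.5%

36.5%


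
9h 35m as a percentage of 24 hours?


Total minutes: 9×60 + 35 = 575
Day = 24×60 = 1440 minutes
Fraction = 575/1440 ≈ 0.3993
As a percentage: 575/1440 × 100 ≈ 39.93%

0.3993 (39.93%)


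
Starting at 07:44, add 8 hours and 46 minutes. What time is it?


16:30

Start: 464 minutes from midnight
Add: 526 minutes
Total: 990 minutes
Hours: 990 ÷ 60 = 16 remainder 30


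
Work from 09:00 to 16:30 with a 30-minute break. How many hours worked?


7h 0m (420 minutes)

Total time = (16×60+30) - (9×60+0)
= 990 - 540 = 450 min
Minus break: 450 - 30 = 420 min
= 7h 0m


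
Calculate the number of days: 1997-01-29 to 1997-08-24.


From January 29, 1997 to August 24, 1997
Rest of January 1997: 31 - 29 = 2
Full months: February 1997 28, March 31, April 30, May 31, June 30, July 31
Days into August 1997: 24
Total = 2 + 28 + 31 + 30 + 31 + 30 + 31 + 24 = 207 days

207 days


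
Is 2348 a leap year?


Yes

Rules: divisible by 4 AND (not by 100 OR by 400)
2348 ÷ 4 = 587 exactly → divisible by 4
2348 ÷ 100 = 23 remainder 48 → not divisible by 100
Divisible by 4 but not by 100 → leap year


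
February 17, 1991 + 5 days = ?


Start: February 17, 1991
Add 5 days
February 17 + 5 = February 22, 1991

February 22, 1991


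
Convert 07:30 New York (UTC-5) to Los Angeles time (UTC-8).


04:30

Time difference = UTC-8 - UTC-5 = -3 hours
New hour = (7 -3) mod 24
= 4 mod 24 = 4
Minutes unchanged → 04:30


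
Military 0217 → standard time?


2:17 AM

Hour: 2
2 < 12 → AM


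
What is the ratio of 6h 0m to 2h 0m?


Duration 1: 360 minutes
Duration 2: 120 minutes
Ratio = 360:120
GCD = 120
Simplified = 3:1
As a decimal: 3/1 = 3.00

3:1 (3.00)


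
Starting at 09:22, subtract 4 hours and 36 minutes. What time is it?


04:46

Start: 562 minutes from midnight
Subtract: 276 minutes
Remaining: 562 - 276 = 286
Hours: 4, Minutes: 46


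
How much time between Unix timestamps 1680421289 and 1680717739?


296450 seconds (82.3 hours / 3.43 days)

Difference = 1680717739 - 1680421289 = 296450 seconds
In hours: 296450 / 3600 ≈ 82.3
In days: 296450 / 86400 ≈ 3.43


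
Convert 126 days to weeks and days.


Weeks: 126 ÷ 7 = 18 remainder 0

18 weeks 0 days


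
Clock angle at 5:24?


Hour hand = 5×30 + 24×0.5 = 162.0°
Minute hand = 24×6 = 144°
Difference = |162.0 - 144| = 18.0°

18.0°


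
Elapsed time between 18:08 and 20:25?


End time in minutes: 20×60 + 25 = 1225
Start time in minutes: 18×60 + 8 = 1088
Difference = 1225 - 1088 = 137 minutes
= 2 hours 17 minutes

2h 17m


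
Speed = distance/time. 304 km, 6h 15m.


Distance: 304 km
Time: 6h 15m = 375 min = 375/60 = 25/4 hours
Speed = 304 ÷ (25/4) = 304 × 4 / 25 = 1216/25 ≈ 48.6 km/h

48.6 km/h


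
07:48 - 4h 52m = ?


02:56

Start: 468 minutes from midnight
Subtract: 292 minutes
Remaining: 468 - 292 = 176
Hours: 2, Minutes: 56


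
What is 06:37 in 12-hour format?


6:37 AM

Hour: 6
6 < 12 → AM


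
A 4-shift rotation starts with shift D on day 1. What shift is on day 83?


Shift B

Shifts: A, B, C, D
Start: D (index 3)
Day 83: (3 + 83 - 1) mod 4
= 85 mod 4
= 1
Index 1 → shift B


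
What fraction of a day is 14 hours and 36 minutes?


0.6083 (60.83%)

Total minutes: 14×60 + 36 = 876
Day = 24×60 = 1440 minutes
Fraction = 876/1440 ≈ 0.6083
As a percentage: 876/1440 × 100 ≈ 60.83%


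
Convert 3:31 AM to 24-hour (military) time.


Input: 3:31 AM
AM hour stays: 3

03:31


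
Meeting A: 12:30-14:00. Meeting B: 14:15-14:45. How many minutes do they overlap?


Meeting A: 750-840 (in minutes from midnight)
Meeting B: 855-885
Overlap start = max(750, 855) = 855
Overlap end = min(840, 885) = 840
Overlap = max(0, 840 - 855) = 0 min

0 minutes


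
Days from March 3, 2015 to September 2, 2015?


183 days

From March 3, 2015 to September 2, 2015
Rest of March 2015: 31 - 3 = 28
Full months: April 30, May 31, June 30, July 31, August 31
Days into September 2015: 2
Total = 28 + 30 + 31 + 30 + 31 + 31 + 2 = 183 days


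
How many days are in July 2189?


Month: July (month 7)
July has 31 days

31 days


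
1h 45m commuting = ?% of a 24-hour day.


Time: 105 minutes
Day: 1440 minutes
Percentage = (105/1440) × 100 ≈ 7.3%

7.3%


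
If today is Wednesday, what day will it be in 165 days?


Start: Wednesday (index 2)
(2 + 165) mod 7
= 167 mod 7
= 6
Index 6 → Sunday

Sunday


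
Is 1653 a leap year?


No

Rules: divisible by 4 AND (not by 100 OR by 400)
1653 ÷ 4 = 413 remainder 1 → not divisible by 4
Not divisible by 4 → not a leap year


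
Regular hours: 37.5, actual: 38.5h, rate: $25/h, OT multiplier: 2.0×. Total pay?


$987.50

Regular: 37.5h × $25 = $937.50
Overtime: 38.5 - 37.5 = 1.0h
OT pay: 1.0h × $25 × 2.0 = $50.00
Total = $937.50 + $50.00 = $987.50


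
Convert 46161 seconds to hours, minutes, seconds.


Hours: 46161 ÷ 3600 = 12 remainder 2961
Minutes: 2961 ÷ 60 = 49 remainder 21
Seconds: 21

12h 49m 21s


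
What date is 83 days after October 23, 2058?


January 14, 2059

Start: October 23, 2058
Add 83 days
October 23 → November 1: 31 - 23 + 1 = 9 days (83 - 9 = 74 left)
November 1 → December 1: 30 - 1 + 1 = 30 days (74 - 30 = 44 left)
December 1 → January 1: 31 - 1 + 1 = 31 days (44 - 31 = 13 left)
January 1 + 13 = January 14, 2059


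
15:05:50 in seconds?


Hours: 15 × 3600 = 54000
Minutes: 5 × 60 = 300
Seconds: 50
Total = 54000 + 300 + 50 = 54350

54350 seconds


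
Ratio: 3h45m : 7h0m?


Duration 1: 225 minutes
Duration 2: 420 minutes
Ratio = 225:420
GCD = 15
Simplified = 15:28
As a decimal: 15/28 ≈ 0.54

15:28 (0.54)


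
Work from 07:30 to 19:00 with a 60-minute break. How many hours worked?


10h 30m (630 minutes)

Total time = (19×60+0) - (7×60+30)
= 1140 - 450 = 690 min
Minus break: 690 - 60 = 630 min
= 10h 30m


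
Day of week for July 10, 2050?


Sunday

Zeller's congruence:
q=10, m=7, k=50, j=20
h = (10 + ⌊13×8/5⌋ + 50 + ⌊50/4⌋ + ⌊20/4⌋ - 2×20) mod 7
= (10 + 20 + 50 + 12 + 5 - 40) mod 7
= 57 mod 7 = 1
h=1 → Sunday


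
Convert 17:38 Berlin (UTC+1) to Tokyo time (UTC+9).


Time difference = UTC+9 - UTC+1 = +8 hours
New hour = (17 + 8) mod 24
= 25 mod 24 = 1
Minutes unchanged → 01:38; 25 ≥ 24 → next day

01:38 (next day)


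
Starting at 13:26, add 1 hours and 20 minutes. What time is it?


14:46

Start: 806 minutes from midnight
Add: 80 minutes
Total: 886 minutes
Hours: 886 ÷ 60 = 14 remainder 46


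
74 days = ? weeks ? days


10 weeks 4 days

Weeks: 74 ÷ 7 = 10 remainder 4


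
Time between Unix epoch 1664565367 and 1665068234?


502867 seconds (139.7 hours / 5.82 days)

Difference = 1665068234 - 1664565367 = 502867 seconds
In hours: 502867 / 3600 ≈ 139.7
In days: 502867 / 86400 ≈ 5.82


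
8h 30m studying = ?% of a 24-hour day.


35.4%

Time: 510 minutes
Day: 1440 minutes
Percentage = (510/1440) × 100 ≈ 35.4%


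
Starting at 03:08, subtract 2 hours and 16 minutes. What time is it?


00:52

Start: 188 minutes from midnight
Subtract: 136 minutes
Remaining: 188 - 136 = 52
Hours: 0, Minutes: 52


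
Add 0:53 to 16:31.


17:24

Start: 991 minutes from midnight
Add: 53 minutes
Total: 1044 minutes
Hours: 1044 ÷ 60 = 17 remainder 24


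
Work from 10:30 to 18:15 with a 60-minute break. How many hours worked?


Total time = (18×60+15) - (10×60+30)
= 1095 - 630 = 465 min
Minus break: 465 - 60 = 405 min
= 6h 45m

6h 45m (405 minutes)


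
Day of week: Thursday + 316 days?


Friday

Start: Thursday (index 3)
(3 + 316) mod 7
= 319 mod 7
= 4
Index 4 → Friday


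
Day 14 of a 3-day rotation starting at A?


Shifts: A, B, C
Start: A (index 0)
Day 14: (0 + 14 - 1) mod 3
= 13 mod 3
= 1
Index 1 → shift B

Shift B


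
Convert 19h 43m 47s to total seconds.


71027 seconds

Hours: 19 × 3600 = 68400
Minutes: 43 × 60 = 2580
Seconds: 47
Total = 68400 + 2580 + 47 = 71027


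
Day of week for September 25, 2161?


Friday

Zeller's congruence:
q=25, m=9, k=61, j=21
h = (25 + ⌊13×10/5⌋ + 61 + ⌊61/4⌋ + ⌊21/4⌋ - 2×21) mod 7
= (25 + 26 + 61 + 15 + 5 - 42) mod 7
= 90 mod 7 = 6
h=6 → Friday


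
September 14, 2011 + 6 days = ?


Start: September 14, 2011
Add 6 days
September 14 + 6 = September 20, 2011

September 20, 2011


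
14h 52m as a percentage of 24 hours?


0.6194 (61.94%)

Total minutes: 14×60 + 52 = 892
Day = 24×60 = 1440 minutes
Fraction = 892/1440 ≈ 0.6194
As a percentage: 892/1440 × 100 ≈ 61.94%


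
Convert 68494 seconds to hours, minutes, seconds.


19h 1m 34s

Hours: 68494 ÷ 3600 = 19 remainder 94
Minutes: 94 ÷ 60 = 1 remainder 34
Seconds: 34


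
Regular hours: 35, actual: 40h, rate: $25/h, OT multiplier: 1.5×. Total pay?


$1062.50

Regular: 35h × $25 = $875.00
Overtime: 40 - 35 = 5h
OT pay: 5h × $25 × 1.5 = $187.50
Total = $875.00 + $187.50 = $1062.50


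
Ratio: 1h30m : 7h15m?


Duration 1: 90 minutes
Duration 2: 435 minutes
Ratio = 90:435
GCD = 15
Simplified = 6:29
As a decimal: 6/29 ≈ 0.21

6:29 (0.21)


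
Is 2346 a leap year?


No

Rules: divisible by 4 AND (not by 100 OR by 400)
2346 ÷ 4 = 586 remainder 2 → not divisible by 4
Not divisible by 4 → not a leap year


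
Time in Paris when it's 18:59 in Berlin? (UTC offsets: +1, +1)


18:59

Time difference = UTC+1 - UTC+1 = +0 hours
New hour = (18 + 0) mod 24
= 18 mod 24 = 18
Minutes unchanged → 18:59


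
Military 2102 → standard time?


Hour: 21
21 - 12 = 9 → PM

9:02 PM


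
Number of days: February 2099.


28 days

Month: February (month 2)
February: 28 or 29 (leap year)
2099 leap year? No


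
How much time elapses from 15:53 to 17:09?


End time in minutes: 17×60 + 9 = 1029
Start time in minutes: 15×60 + 53 = 953
Difference = 1029 - 953 = 76 minutes
= 1 hours 16 minutes

1h 16m


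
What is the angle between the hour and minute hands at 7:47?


48.5°

Hour hand = 7×30 + 47×0.5 = 233.5°
Minute hand = 47×6 = 282°
Difference = |233.5 - 282| = 48.5°


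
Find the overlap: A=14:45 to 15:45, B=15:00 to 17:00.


45 minutes

Meeting A: 885-945 (in minutes from midnight)
Meeting B: 900-1020
Overlap start = max(885, 900) = 900
Overlap end = min(945, 1020) = 945
Overlap = max(0, 945 - 900) = 45 min


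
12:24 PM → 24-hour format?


Input: 12:24 PM
12 PM → 12 (noon)

12:24


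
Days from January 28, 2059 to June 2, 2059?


From January 28, 2059 to June 2, 2059
Rest of January 2059: 31 - 28 = 3
Full months: February 2059 28, March 31, April 30, May 31
Days into June 2059: 2
Total = 3 + 28 + 31 + 30 + 31 + 2 = 125 days

125 days


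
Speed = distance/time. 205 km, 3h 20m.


61.5 km/h

Distance: 205 km
Time: 3h 20m = 200 min = 200/60 = 10/3 hours
Speed = 205 ÷ (10/3) = 205 × 3 / 10 = 615/10 = 61.5 km/h


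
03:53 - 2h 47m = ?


01:06

Start: 233 minutes from midnight
Subtract: 167 minutes
Remaining: 233 - 167 = 66
Hours: 1, Minutes: 6


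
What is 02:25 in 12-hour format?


Hour: 2
2 < 12 → AM

2:25 AM


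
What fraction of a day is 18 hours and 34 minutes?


0.7736 (77.36%)

Total minutes: 18×60 + 34 = 1114
Day = 24×60 = 1440 minutes
Fraction = 1114/1440 ≈ 0.7736
As a percentage: 1114/1440 × 100 ≈ 77.36%


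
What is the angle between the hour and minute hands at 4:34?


67.0°

Hour hand = 4×30 + 34×0.5 = 137.0°
Minute hand = 34×6 = 204°
Difference = |137.0 - 204| = 67.0°


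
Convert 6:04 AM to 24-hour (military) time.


06:04

Input: 6:04 AM
AM hour stays: 6


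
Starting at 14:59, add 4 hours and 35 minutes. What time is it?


Start: 899 minutes from midnight
Add: 275 minutes
Total: 1174 minutes
Hours: 1174 ÷ 60 = 19 remainder 34

19:34


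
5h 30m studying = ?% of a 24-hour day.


22.9%

Time: 330 minutes
Day: 1440 minutes
Percentage = (330/1440) × 100 ≈ 22.9%


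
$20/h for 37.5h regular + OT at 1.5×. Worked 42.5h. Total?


$900.00

Regular: 37.5h × $20 = $750.00
Overtime: 42.5 - 37.5 = 5.0h
OT pay: 5.0h × $20 × 1.5 = $150.00
Total = $750.00 + $150.00 = $900.00


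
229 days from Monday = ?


Start: Monday (index 0)
(0 + 229) mod 7
= 229 mod 7
= 5
Index 5 → Saturday

Saturday


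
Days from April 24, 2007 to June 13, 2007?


50 days

From April 24, 2007 to June 13, 2007
Rest of April 2007: 30 - 24 = 6
Full months: May 31
Days into June 2007: 13
Total = 6 + 31 + 13 = 50 days


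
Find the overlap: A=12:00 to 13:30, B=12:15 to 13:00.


45 minutes

Meeting A: 720-810 (in minutes from midnight)
Meeting B: 735-780
Overlap start = max(720, 735) = 735
Overlap end = min(810, 780) = 780
Overlap = max(0, 780 - 735) = 45 min


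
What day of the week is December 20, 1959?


Zeller's congruence:
q=20, m=12, k=59, j=19
h = (20 + ⌊13×13/5⌋ + 59 + ⌊59/4⌋ + ⌊19/4⌋ - 2×19) mod 7
= (20 + 33 + 59 + 14 + 4 - 38) mod 7
= 92 mod 7 = 1
h=1 → Sunday

Sunday


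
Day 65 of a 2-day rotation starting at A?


Shift A

Shifts: A, B
Start: A (index 0)
Day 65: (0 + 65 - 1) mod 2
= 64 mod 2
= 0
Index 0 → shift A


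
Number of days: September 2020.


Month: September (month 9)
September has 30 days

30 days


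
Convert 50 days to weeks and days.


Weeks: 50 ÷ 7 = 7 remainder 1

7 weeks 1 days


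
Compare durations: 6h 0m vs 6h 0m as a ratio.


Duration 1: 360 minutes
Duration 2: 360 minutes
Ratio = 360:360
GCD = 360
Simplified = 1:1
As a decimal: 1/1 = 1.00

1:1 (1.00)


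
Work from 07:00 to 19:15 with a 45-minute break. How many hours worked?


11h 30m (690 minutes)

Total time = (19×60+15) - (7×60+0)
= 1155 - 420 = 735 min
Minus break: 735 - 45 = 690 min
= 11h 30m


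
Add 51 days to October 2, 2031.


Start: October 2, 2031
Add 51 days
October 2 → November 1: 31 - 2 + 1 = 30 days (51 - 30 = 21 left)
November 1 + 21 = November 22, 2031

November 22, 2031


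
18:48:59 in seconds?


Hours: 18 × 3600 = 64800
Minutes: 48 × 60 = 2880
Seconds: 59
Total = 64800 + 2880 + 59 = 67739

67739 seconds


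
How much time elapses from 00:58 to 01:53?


End time in minutes: 1×60 + 53 = 113
Start time in minutes: 0×60 + 58 = 58
Difference = 113 - 58 = 55 minutes
= 0 hours 55 minutes

0h 55m


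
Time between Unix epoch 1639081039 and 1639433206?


352167 seconds (97.8 hours / 4.08 days)

Difference = 1639433206 - 1639081039 = 352167 seconds
In hours: 352167 / 3600 ≈ 97.8
In days: 352167 / 86400 ≈ 4.08


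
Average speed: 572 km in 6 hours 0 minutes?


Distance: 572 km
Time: 6 hours
Speed = 572 / 6 ≈ 95.3 km/h

95.3 km/h


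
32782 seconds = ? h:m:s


Hours: 32782 ÷ 3600 = 9 remainder 382
Minutes: 382 ÷ 60 = 6 remainder 22
Seconds: 22

9h 6m 22s


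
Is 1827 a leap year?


Rules: divisible by 4 AND (not by 100 OR by 400)
1827 ÷ 4 = 456 remainder 3 → not divisible by 4
Not divisible by 4 → not a leap year

No


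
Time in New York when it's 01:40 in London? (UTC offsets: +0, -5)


Time difference = UTC-5 - UTC+0 = -5 hours
New hour = (1 -5) mod 24
= -4 mod 24 = 20
Minutes unchanged → 20:40; -4 < 0 → previous day

20:40 (previous day)


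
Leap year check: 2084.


Rules: divisible by 4 AND (not by 100 OR by 400)
2084 ÷ 4 = 521 exactly → divisible by 4
2084 ÷ 100 = 20 remainder 84 → not divisible by 100
Divisible by 4 but not by 100 → leap year

Yes


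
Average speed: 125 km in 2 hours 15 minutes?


Distance: 125 km
Time: 2h 15m = 135 min = 135/60 = 9/4 hours
Speed = 125 ÷ (9/4) = 125 × 4 / 9 = 500/9 ≈ 55.6 km/h

55.6 km/h


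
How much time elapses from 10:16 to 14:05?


3h 49m

End time in minutes: 14×60 + 5 = 845
Start time in minutes: 10×60 + 16 = 616
Difference = 845 - 616 = 229 minutes
= 3 hours 49 minutes


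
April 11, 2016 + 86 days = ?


July 6, 2016

Start: April 11, 2016
Add 86 days
April 11 → May 1: 30 - 11 + 1 = 20 days (86 - 20 = 66 left)
May 1 → June 1: 31 - 1 + 1 = 31 days (66 - 31 = 35 left)
June 1 → July 1: 30 - 1 + 1 = 30 days (35 - 30 = 5 left)
July 1 + 5 = July 6, 2016


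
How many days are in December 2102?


Month: December (month 12)
December has 31 days

31 days


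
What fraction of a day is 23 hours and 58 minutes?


0.9986 (99.86%)

Total minutes: 23×60 + 58 = 1438
Day = 24×60 = 1440 minutes
Fraction = 1438/1440 ≈ 0.9986
As a percentage: 1438/1440 × 100 ≈ 99.86%


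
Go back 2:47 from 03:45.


Start: 225 minutes from midnight
Subtract: 167 minutes
Remaining: 225 - 167 = 58
Hours: 0, Minutes: 58

00:58


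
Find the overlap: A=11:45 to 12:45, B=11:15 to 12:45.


60 minutes

Meeting A: 705-765 (in minutes from midnight)
Meeting B: 675-765
Overlap start = max(705, 675) = 705
Overlap end = min(765, 765) = 765
Overlap = max(0, 765 - 705) = 60 min


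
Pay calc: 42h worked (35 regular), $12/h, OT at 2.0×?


Regular: 35h × $12 = $420.00
Overtime: 42 - 35 = 7h
OT pay: 7h × $12 × 2.0 = $168.00
Total = $420.00 + $168.00 = $588.00

$588.00


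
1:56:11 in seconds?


Hours: 1 × 3600 = 3600
Minutes: 56 × 60 = 3360
Seconds: 11
Total = 3600 + 3360 + 11 = 6971

6971 seconds


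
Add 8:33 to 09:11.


17:44

Start: 551 minutes from midnight
Add: 513 minutes
Total: 1064 minutes
Hours: 1064 ÷ 60 = 17 remainder 44


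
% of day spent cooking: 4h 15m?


Time: 255 minutes
Day: 1440 minutes
Percentage = (255/1440) × 100 ≈ 17.7%

17.7%


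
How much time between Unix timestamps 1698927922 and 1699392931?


465009 seconds (129.2 hours / 5.38 days)

Difference = 1699392931 - 1698927922 = 465009 seconds
In hours: 465009 / 3600 ≈ 129.2
In days: 465009 / 86400 ≈ 5.38


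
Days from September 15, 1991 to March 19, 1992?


186 days

From September 15, 1991 to March 19, 1992
Rest of September 1991: 30 - 15 = 15
Full months: October 31, November 30, December 31, January 31, February 1992 29
Days into March 1992: 19
Total = 15 + 31 + 30 + 31 + 31 + 29 + 19 = 186 days


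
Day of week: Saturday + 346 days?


Start: Saturday (index 5)
(5 + 346) mod 7
= 351 mod 7
= 1
Index 1 → Tuesday

Tuesday


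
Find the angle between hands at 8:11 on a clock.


Hour hand = 8×30 + 11×0.5 = 245.5°
Minute hand = 11×6 = 66°
Difference = |245.5 - 66| = 179.5°

179.5°


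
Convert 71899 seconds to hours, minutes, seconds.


Hours: 71899 ÷ 3600 = 19 remainder 3499
Minutes: 3499 ÷ 60 = 58 remainder 19
Seconds: 19

19h 58m 19s


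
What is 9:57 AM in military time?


09:57

Input: 9:57 AM
AM hour stays: 9


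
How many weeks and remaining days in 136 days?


19 weeks 3 days

Weeks: 136 ÷ 7 = 19 remainder 3


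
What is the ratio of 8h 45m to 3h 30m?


Duration 1: 525 minutes
Duration 2: 210 minutes
Ratio = 525:210
GCD = 105
Simplified = 5:2
As a decimal: 5/2 = 2.50

5:2 (2.50)


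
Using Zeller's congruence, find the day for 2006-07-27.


Thursday

Zeller's congruence:
q=27, m=7, k=6, j=20
h = (27 + ⌊13×8/5⌋ + 6 + ⌊6/4⌋ + ⌊20/4⌋ - 2×20) mod 7
= (27 + 20 + 6 + 1 + 5 - 40) mod 7
= 19 mod 7 = 5
h=5 → Thursday


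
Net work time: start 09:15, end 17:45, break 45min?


7h 45m (465 minutes)

Total time = (17×60+45) - (9×60+15)
= 1065 - 555 = 510 min
Minus break: 510 - 45 = 465 min
= 7h 45m


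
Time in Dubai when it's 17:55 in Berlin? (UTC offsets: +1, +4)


Time difference = UTC+4 - UTC+1 = +3 hours
New hour = (17 + 3) mod 24
= 20 mod 24 = 20
Minutes unchanged → 20:55

20:55


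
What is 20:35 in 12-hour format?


8:35 PM

Hour: 20
20 - 12 = 8 → PM


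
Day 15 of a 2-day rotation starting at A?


Shift A

Shifts: A, B
Start: A (index 0)
Day 15: (0 + 15 - 1) mod 2
= 14 mod 2
= 0
Index 0 → shift A


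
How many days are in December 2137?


31 days

Month: December (month 12)
December has 31 days


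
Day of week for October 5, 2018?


Zeller's congruence:
q=5, m=10, k=18, j=20
h = (5 + ⌊13×11/5⌋ + 18 + ⌊18/4⌋ + ⌊20/4⌋ - 2×20) mod 7
= (5 + 28 + 18 + 4 + 5 - 40) mod 7
= 20 mod 7 = 6
h=6 → Friday

Friday


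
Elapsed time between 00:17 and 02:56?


2h 39m

End time in minutes: 2×60 + 56 = 176
Start time in minutes: 0×60 + 17 = 17
Difference = 176 - 17 = 159 minutes
= 2 hours 39 minutes


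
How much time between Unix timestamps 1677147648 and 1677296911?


Difference = 1677296911 - 1677147648 = 149263 seconds
In hours: 149263 / 3600 ≈ 41.5
In days: 149263 / 86400 ≈ 1.73

149263 seconds (41.5 hours / 1.73 days)


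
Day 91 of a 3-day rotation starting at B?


Shifts: A, B, C
Start: B (index 1)
Day 91: (1 + 91 - 1) mod 3
= 91 mod 3
= 1
Index 1 → shift B

Shift B


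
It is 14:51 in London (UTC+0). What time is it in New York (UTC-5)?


Time difference = UTC-5 - UTC+0 = -5 hours
New hour = (14 -5) mod 24
= 9 mod 24 = 9
Minutes unchanged → 09:51

09:51
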